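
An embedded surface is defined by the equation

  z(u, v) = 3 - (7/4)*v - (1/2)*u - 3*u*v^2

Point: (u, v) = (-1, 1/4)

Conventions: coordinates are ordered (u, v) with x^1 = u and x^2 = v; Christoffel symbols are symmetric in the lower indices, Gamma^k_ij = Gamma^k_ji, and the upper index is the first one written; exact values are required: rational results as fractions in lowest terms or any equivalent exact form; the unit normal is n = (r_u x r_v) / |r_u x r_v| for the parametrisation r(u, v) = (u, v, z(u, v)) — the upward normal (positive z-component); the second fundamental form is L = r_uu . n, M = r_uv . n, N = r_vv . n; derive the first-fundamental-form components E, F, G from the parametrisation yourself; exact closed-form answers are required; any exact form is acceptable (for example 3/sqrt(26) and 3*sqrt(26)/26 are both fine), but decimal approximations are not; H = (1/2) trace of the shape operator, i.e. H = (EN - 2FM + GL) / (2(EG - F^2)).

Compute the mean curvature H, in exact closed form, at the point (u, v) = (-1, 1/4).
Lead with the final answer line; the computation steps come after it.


Answer: H = 2128*sqrt(393)/17161

z_u = -11/16, z_v = -1/4, z_uu = 0, z_uv = -3/2, z_vv = 6
E = 377/256, F = 11/64, G = 17/16; answer radicand W^2 = 393/256
unnormalised second-form numerators: l = 0, m = -3/2, n = 6; L = l/sqrt(393/256), and similarly M = m/sqrt(W^2), N = n/sqrt(W^2)
H = (E*n - 2*F*m + G*l) / (2*(EG - F^2)*sqrt(W^2)); E*n - 2*F*m + G*l = 1197/128, EG - F^2 = 393/256, so H = (399/131)/sqrt(393/256)


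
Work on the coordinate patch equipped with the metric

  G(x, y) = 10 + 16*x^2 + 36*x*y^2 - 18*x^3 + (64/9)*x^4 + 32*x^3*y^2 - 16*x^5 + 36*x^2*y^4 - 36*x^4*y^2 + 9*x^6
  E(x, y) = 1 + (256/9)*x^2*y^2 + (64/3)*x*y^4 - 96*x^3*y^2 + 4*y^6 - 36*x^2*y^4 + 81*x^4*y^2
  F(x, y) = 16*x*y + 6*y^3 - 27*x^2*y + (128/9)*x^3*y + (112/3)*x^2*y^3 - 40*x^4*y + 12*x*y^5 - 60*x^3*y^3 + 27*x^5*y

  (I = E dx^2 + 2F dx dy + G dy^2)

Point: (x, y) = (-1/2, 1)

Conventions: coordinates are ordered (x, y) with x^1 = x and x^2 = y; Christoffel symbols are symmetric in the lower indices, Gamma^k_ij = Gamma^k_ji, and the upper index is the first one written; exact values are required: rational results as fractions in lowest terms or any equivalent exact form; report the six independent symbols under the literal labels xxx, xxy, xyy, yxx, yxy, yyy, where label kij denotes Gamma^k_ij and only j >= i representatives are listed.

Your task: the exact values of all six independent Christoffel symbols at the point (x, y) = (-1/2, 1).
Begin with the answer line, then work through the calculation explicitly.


Answer: Gamma_xxx = -24080/6101, Gamma_xxy = -1820/6101, Gamma_xyy = 10080/6101, Gamma_yxx = 8600/6101, Gamma_yxy = 650/6101, Gamma_yyy = -3600/6101

E = 1369/144, F = -875/288, G = 1201/576 at the point
E_x = -1505/18, E_y = -455/72, F_x = 565/48, F_y = 5365/288, G_x = 325/144, G_y = -25/2
EG - F^2 = 6101/576;  g^inv = (576/6101) * [[1201/576, 875/288], [875/288, 1369/144]]
first-kind symbols [ij,l] = (1/2)(d_i g_jl + d_j g_il - d_l g_ij): [xx,x] = E_x/2 = -1505/36, [xx,y] = F_x - E_y/2 = 1075/72, [xy,x] = E_y/2 = -455/144, [xy,y] = G_x/2 = 325/288, [yy,x] = F_y - G_x/2 = 35/2, [yy,y] = G_y/2 = -25/4
Gamma^x_ij = (G*[ij,x] - F*[ij,y])/(EG - F^2), Gamma^y_ij = (E*[ij,y] - F*[ij,x])/(EG - F^2)


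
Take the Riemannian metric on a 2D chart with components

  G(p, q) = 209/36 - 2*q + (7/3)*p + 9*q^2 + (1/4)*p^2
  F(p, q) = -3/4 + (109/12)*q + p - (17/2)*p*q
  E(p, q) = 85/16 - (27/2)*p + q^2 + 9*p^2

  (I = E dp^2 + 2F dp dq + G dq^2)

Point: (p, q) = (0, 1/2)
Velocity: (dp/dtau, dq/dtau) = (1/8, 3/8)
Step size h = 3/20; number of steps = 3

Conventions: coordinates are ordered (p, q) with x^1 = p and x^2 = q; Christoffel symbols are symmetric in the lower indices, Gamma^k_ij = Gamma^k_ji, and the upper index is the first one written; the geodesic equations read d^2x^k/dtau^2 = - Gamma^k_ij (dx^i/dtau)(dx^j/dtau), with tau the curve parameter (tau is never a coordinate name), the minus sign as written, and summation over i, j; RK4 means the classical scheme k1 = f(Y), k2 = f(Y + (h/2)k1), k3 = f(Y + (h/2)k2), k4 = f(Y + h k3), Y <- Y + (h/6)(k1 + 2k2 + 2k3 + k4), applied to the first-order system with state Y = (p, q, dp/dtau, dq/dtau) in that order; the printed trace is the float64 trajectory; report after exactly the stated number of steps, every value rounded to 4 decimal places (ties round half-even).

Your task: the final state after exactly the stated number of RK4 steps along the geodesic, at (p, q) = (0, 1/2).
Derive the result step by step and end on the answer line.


f(Y) = (dp/dtau, dq/dtau, -Gamma^p_ij Y'^i Y'^j, -Gamma^q_ij Y'^i Y'^j) with the Gammas evaluated at the stage position; h = 0.150000; intermediate values shown to 6 dp
step 0: p = 0.0000, q = 0.5000, dp/dtau = 0.1250, dq/dtau = 0.3750
step 1:
  k1: at (p, q) = (0.000000, 0.500000), (dp/dtau, dq/dtau) = (0.125000, 0.375000); Gamma_ppp = -1.343246, Gamma_ppq = -0.036021, Gamma_pqq = 1.712344, Gamma_qpp = 0.190366, Gamma_qpq = 0.184712, Gamma_qqq = -0.424154; k1 = (0.125000, 0.375000, -0.216433, 0.039355)
  k2: at (p, q) = (0.009375, 0.528125), (dp/dtau, dq/dtau) = (0.108768, 0.377952); Gamma_ppp = -1.368484, Gamma_ppq = -0.035782, Gamma_pqq = 1.772676, Gamma_qpp = 0.202774, Gamma_qpq = 0.180274, Gamma_qqq = -0.461879; k2 = (0.108768, 0.377952, -0.234091, 0.048758)
  k3: at (p, q) = (0.008158, 0.528346), (dp/dtau, dq/dtau) = (0.107443, 0.378657); Gamma_ppp = -1.366449, Gamma_ppq = -0.035901, Gamma_pqq = 1.769500, Gamma_qpp = 0.202568, Gamma_qpq = 0.180358, Gamma_qqq = -0.461447; k3 = (0.107443, 0.378657, -0.235017, 0.049149)
  k4: at (p, q) = (0.016116, 0.556799), (dp/dtau, dq/dtau) = (0.089747, 0.382372); Gamma_ppp = -1.390214, Gamma_ppq = -0.034720, Gamma_pqq = 1.831652, Gamma_qpp = 0.214798, Gamma_qpq = 0.175291, Gamma_qqq = -0.501157; k4 = (0.089747, 0.382372, -0.254223, 0.059512)
  Y <- Y + (h/6)(k1 + 2k2 + 2k3 + k4): p = 0.0162, q = 0.5568, dp/dtau = 0.0898, dq/dtau = 0.3824
step 2:
  k1: at (p, q) = (0.016179, 0.556765), (dp/dtau, dq/dtau) = (0.089778, 0.382367); Gamma_ppp = -1.390313, Gamma_ppq = -0.034713, Gamma_pqq = 1.831792, Gamma_qpp = 0.214801, Gamma_qpq = 0.175290, Gamma_qqq = -0.501154; k1 = (0.089778, 0.382367, -0.254227, 0.059505)
  k2: at (p, q) = (0.022913, 0.585442), (dp/dtau, dq/dtau) = (0.070711, 0.386830); Gamma_ppp = -1.412695, Gamma_ppq = -0.032381, Gamma_pqq = 1.896383, Gamma_qpp = 0.226742, Gamma_qpq = 0.169479, Gamma_qqq = -0.542971; k2 = (0.070711, 0.386830, -0.274935, 0.070843)
  k3: at (p, q) = (0.021483, 0.585777), (dp/dtau, dq/dtau) = (0.069158, 0.387680); Gamma_ppp = -1.410218, Gamma_ppq = -0.032567, Gamma_pqq = 1.892373, Gamma_qpp = 0.226493, Gamma_qpq = 0.169588, Gamma_qqq = -0.542418; k3 = (0.069158, 0.387680, -0.275925, 0.071346)
  k4: at (p, q) = (0.026553, 0.614917), (dp/dtau, dq/dtau) = (0.048389, 0.393069); Gamma_ppp = -1.430155, Gamma_ppq = -0.028971, Gamma_pqq = 1.958187, Gamma_qpp = 0.237942, Gamma_qpq = 0.162933, Gamma_qqq = -0.586345; k4 = (0.048389, 0.393069, -0.298095, 0.083837)
  Y <- Y + (h/6)(k1 + 2k2 + 2k3 + k4): p = 0.0266, q = 0.6149, dp/dtau = 0.0484, dq/dtau = 0.3931
step 3:
  k1: at (p, q) = (0.026627, 0.614876), (dp/dtau, dq/dtau) = (0.048427, 0.393060); Gamma_ppp = -1.430277, Gamma_ppq = -0.028962, Gamma_pqq = 1.958363, Gamma_qpp = 0.237948, Gamma_qpq = 0.162932, Gamma_qqq = -0.586344; k1 = (0.048427, 0.393060, -0.298103, 0.083827)
  k2: at (p, q) = (0.030259, 0.644356), (dp/dtau, dq/dtau) = (0.026069, 0.399347); Gamma_ppp = -1.447846, Gamma_ppq = -0.023841, Gamma_pqq = 2.026073, Gamma_qpp = 0.248749, Gamma_qpq = 0.155285, Gamma_qqq = -0.632497; k2 = (0.026069, 0.399347, -0.321634, 0.097467)
  k3: at (p, q) = (0.028582, 0.644827), (dp/dtau, dq/dtau) = (0.024305, 0.400370); Gamma_ppp = -1.444882, Gamma_ppq = -0.024124, Gamma_pqq = 2.021076, Gamma_qpp = 0.248451, Gamma_qpq = 0.155426, Gamma_qqq = -0.631795; k3 = (0.024305, 0.400370, -0.322648, 0.098103)
  k4: at (p, q) = (0.030273, 0.674932), (dp/dtau, dq/dtau) = (0.000030, 0.407775); Gamma_ppp = -1.458840, Gamma_ppq = -0.017354, Gamma_pqq = 2.089157, Gamma_qpp = 0.258328, Gamma_qpq = 0.146658, Gamma_qqq = -0.680127; k4 = (0.000030, 0.407775, -0.347386, 0.113088)
  Y <- Y + (h/6)(k1 + 2k2 + 2k3 + k4): p = 0.0304, q = 0.6749, dp/dtau = 0.0001, dq/dtau = 0.4078

Answer: p = 0.0304, q = 0.6749, dp/dtau = 0.0001, dq/dtau = 0.4078


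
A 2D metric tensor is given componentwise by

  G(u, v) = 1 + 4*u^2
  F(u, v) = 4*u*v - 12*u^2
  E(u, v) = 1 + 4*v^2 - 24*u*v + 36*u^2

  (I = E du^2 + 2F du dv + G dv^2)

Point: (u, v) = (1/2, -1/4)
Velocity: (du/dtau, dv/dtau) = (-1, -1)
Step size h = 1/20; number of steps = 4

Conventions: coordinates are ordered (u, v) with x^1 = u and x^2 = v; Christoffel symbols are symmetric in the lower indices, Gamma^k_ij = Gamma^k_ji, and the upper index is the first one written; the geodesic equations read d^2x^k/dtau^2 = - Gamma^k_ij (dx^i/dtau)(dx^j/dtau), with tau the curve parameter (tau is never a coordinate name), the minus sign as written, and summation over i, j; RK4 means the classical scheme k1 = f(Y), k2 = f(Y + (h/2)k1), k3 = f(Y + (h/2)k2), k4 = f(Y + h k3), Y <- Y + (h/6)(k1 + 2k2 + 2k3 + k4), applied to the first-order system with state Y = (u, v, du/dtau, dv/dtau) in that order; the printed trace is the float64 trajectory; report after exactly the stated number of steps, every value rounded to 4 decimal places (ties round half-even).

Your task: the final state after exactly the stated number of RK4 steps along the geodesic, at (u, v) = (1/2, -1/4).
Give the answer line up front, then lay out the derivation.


Answer: u = 0.2872, v = -0.4466, du/dtau = -1.1479, dv/dtau = -0.9628

f(Y) = (du/dtau, dv/dtau, -Gamma^u_ij Y'^i Y'^j, -Gamma^v_ij Y'^i Y'^j) with the Gammas evaluated at the stage position; h = 0.050000; intermediate values shown to 6 dp
step 0: u = 0.5000, v = -0.2500, du/dtau = -1.0000, dv/dtau = -1.0000
step 1:
  k1: at (u, v) = (0.500000, -0.250000), (du/dtau, dv/dtau) = (-1.000000, -1.000000); Gamma_uuu = 1.473684, Gamma_uuv = -0.491228, Gamma_uvv = 0.000000, Gamma_vuu = -0.421053, Gamma_vuv = 0.140351, Gamma_vvv = 0.000000; k1 = (-1.000000, -1.000000, -0.491228, 0.140351)
  k2: at (u, v) = (0.475000, -0.275000), (du/dtau, dv/dtau) = (-1.012281, -0.996491); Gamma_uuu = 1.515320, Gamma_uuv = -0.505107, Gamma_uvv = 0.000000, Gamma_vuu = -0.423398, Gamma_vuv = 0.141133, Gamma_vvv = 0.000000; k2 = (-1.012281, -0.996491, -0.533736, 0.149132)
  k3: at (u, v) = (0.474693, -0.274912), (du/dtau, dv/dtau) = (-1.013343, -0.996272); Gamma_uuu = 1.516097, Gamma_uuv = -0.505366, Gamma_uvv = 0.000000, Gamma_vuu = -0.423593, Gamma_vuv = 0.141198, Gamma_vvv = 0.000000; k3 = (-1.013343, -0.996272, -0.536427, 0.149876)
  k4: at (u, v) = (0.449333, -0.299814), (du/dtau, dv/dtau) = (-1.026821, -0.992506); Gamma_uuu = 1.560830, Gamma_uuv = -0.520277, Gamma_uvv = 0.000000, Gamma_vuu = -0.425614, Gamma_vuv = 0.141871, Gamma_vvv = 0.000000; k4 = (-1.026821, -0.992506, -0.585224, 0.159582)
  Y <- Y + (h/6)(k1 + 2k2 + 2k3 + k4): u = 0.4493, v = -0.2998, du/dtau = -1.0268, dv/dtau = -0.9925
step 2:
  k1: at (u, v) = (0.449349, -0.299817), (du/dtau, dv/dtau) = (-1.026806, -0.992517); Gamma_uuu = 1.560787, Gamma_uuv = -0.520262, Gamma_uvv = 0.000000, Gamma_vuu = -0.425604, Gamma_vuv = 0.141868, Gamma_vvv = 0.000000; k1 = (-1.026806, -0.992517, -0.585164, 0.159566)
  k2: at (u, v) = (0.423679, -0.324630), (du/dtau, dv/dtau) = (-1.041436, -0.988528); Gamma_uuu = 1.608720, Gamma_uuv = -0.536240, Gamma_uvv = 0.000000, Gamma_vuu = -0.427145, Gamma_vuv = 0.142382, Gamma_vvv = 0.000000; k2 = (-1.041436, -0.988528, -0.640693, 0.170116)
  k3: at (u, v) = (0.423314, -0.324530), (du/dtau, dv/dtau) = (-1.042824, -0.988264); Gamma_uuu = 1.609747, Gamma_uuv = -0.536582, Gamma_uvv = 0.000000, Gamma_vuu = -0.427369, Gamma_vuv = 0.142456, Gamma_vvv = 0.000000; k3 = (-1.042824, -0.988264, -0.644582, 0.171129)
  k4: at (u, v) = (0.397208, -0.349230), (du/dtau, dv/dtau) = (-1.059036, -0.983961); Gamma_uuu = 1.661593, Gamma_uuv = -0.553864, Gamma_uvv = 0.000000, Gamma_vuu = -0.428333, Gamma_vuv = 0.142778, Gamma_vvv = 0.000000; k4 = (-1.059036, -0.983961, -0.709262, 0.182837)
  Y <- Y + (h/6)(k1 + 2k2 + 2k3 + k4): u = 0.3972, v = -0.3492, du/dtau = -1.0590, dv/dtau = -0.9840
step 3:
  k1: at (u, v) = (0.397230, -0.349234), (du/dtau, dv/dtau) = (-1.059015, -0.983976); Gamma_uuu = 1.661530, Gamma_uuv = -0.553843, Gamma_uvv = 0.000000, Gamma_vuu = -0.428321, Gamma_vuv = 0.142774, Gamma_vvv = 0.000000; k1 = (-1.059015, -0.983976, -0.709166, 0.182814)
  k2: at (u, v) = (0.370754, -0.373834), (du/dtau, dv/dtau) = (-1.076744, -0.979406); Gamma_uuu = 1.717407, Gamma_uuv = -0.572469, Gamma_uvv = 0.000000, Gamma_vuu = -0.428462, Gamma_vuv = 0.142821, Gamma_vvv = 0.000000; k2 = (-1.076744, -0.979406, -0.783706, 0.195521)
  k3: at (u, v) = (0.370311, -0.373719), (du/dtau, dv/dtau) = (-1.078607, -0.979088); Gamma_uuu = 1.718796, Gamma_uuv = -0.572932, Gamma_uvv = 0.000000, Gamma_vuu = -0.428713, Gamma_vuv = 0.142904, Gamma_vvv = 0.000000; k3 = (-1.078607, -0.979088, -0.789545, 0.196933)
  k4: at (u, v) = (0.343299, -0.398189), (du/dtau, dv/dtau) = (-1.098492, -0.974130); Gamma_uuu = 1.779705, Gamma_uuv = -0.593235, Gamma_uvv = 0.000000, Gamma_vuu = -0.427825, Gamma_vuv = 0.142608, Gamma_vvv = 0.000000; k4 = (-1.098492, -0.974130, -0.877932, 0.211047)
  Y <- Y + (h/6)(k1 + 2k2 + 2k3 + k4): u = 0.3433, v = -0.3982, du/dtau = -1.0985, dv/dtau = -0.9742
step 4:
  k1: at (u, v) = (0.343328, -0.398193), (du/dtau, dv/dtau) = (-1.098461, -0.974153); Gamma_uuu = 1.779613, Gamma_uuv = -0.593204, Gamma_uvv = 0.000000, Gamma_vuu = -0.427812, Gamma_vuv = 0.142604, Gamma_vvv = 0.000000; k1 = (-1.098461, -0.974153, -0.877772, 0.211013)
  k2: at (u, v) = (0.315866, -0.422547), (du/dtau, dv/dtau) = (-1.120406, -0.968878); Gamma_uuu = 1.845669, Gamma_uuv = -0.615223, Gamma_uvv = 0.000000, Gamma_vuu = -0.425491, Gamma_vuv = 0.141830, Gamma_vvv = 0.000000; k2 = (-1.120406, -0.968878, -0.981191, 0.226199)
  k3: at (u, v) = (0.315318, -0.422415), (du/dtau, dv/dtau) = (-1.122991, -0.968498); Gamma_uuu = 1.847600, Gamma_uuv = -0.615867, Gamma_uvv = 0.000000, Gamma_vuu = -0.425749, Gamma_vuv = 0.141916, Gamma_vvv = 0.000000; k3 = (-1.122991, -0.968498, -0.990373, 0.228215)
  k4: at (u, v) = (0.287178, -0.446618), (du/dtau, dv/dtau) = (-1.147980, -0.962742); Gamma_uuu = 1.920237, Gamma_uuv = -0.640079, Gamma_uvv = 0.000000, Gamma_vuu = -0.421549, Gamma_vuv = 0.140516, Gamma_vvv = 0.000000; k4 = (-1.147980, -0.962742, -1.115758, 0.244942)
  Y <- Y + (h/6)(k1 + 2k2 + 2k3 + k4): u = 0.2872, v = -0.4466, du/dtau = -1.1479, dv/dtau = -0.9628


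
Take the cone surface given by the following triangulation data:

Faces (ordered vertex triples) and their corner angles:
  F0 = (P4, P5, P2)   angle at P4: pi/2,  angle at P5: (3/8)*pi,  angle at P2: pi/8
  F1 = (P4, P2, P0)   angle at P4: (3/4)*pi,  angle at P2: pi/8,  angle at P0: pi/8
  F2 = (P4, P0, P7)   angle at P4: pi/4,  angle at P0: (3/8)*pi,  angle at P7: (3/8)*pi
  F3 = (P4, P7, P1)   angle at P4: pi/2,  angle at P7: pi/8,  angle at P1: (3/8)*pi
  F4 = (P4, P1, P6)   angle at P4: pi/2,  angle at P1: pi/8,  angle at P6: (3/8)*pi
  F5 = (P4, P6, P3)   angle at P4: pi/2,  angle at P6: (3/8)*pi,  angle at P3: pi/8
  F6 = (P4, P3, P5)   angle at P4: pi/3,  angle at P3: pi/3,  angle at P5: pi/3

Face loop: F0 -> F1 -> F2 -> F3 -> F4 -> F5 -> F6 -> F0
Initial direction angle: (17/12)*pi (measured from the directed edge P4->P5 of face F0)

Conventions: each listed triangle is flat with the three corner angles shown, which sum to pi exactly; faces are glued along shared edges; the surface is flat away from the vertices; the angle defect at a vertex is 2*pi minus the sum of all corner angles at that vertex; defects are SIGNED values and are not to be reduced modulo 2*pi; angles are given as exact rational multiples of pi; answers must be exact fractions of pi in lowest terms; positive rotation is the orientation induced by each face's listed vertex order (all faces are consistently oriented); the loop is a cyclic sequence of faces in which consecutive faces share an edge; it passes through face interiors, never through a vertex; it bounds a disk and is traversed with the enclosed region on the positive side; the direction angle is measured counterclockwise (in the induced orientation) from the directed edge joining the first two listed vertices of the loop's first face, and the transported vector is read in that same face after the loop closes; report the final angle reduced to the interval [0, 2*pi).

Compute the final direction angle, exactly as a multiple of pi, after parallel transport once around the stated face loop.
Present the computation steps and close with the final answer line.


enclosed vertex P4: corner angles sum to (10/3)*pi, defect = 2*pi - (10/3)*pi = (-4/3)*pi
the final direction is the initial angle plus the enclosed defects, taken mod 2*pi in the induced orientation
final angle = (17/12)*pi - (4/3)*pi = pi/12 (mod 2*pi)

Answer: final direction angle = pi/12


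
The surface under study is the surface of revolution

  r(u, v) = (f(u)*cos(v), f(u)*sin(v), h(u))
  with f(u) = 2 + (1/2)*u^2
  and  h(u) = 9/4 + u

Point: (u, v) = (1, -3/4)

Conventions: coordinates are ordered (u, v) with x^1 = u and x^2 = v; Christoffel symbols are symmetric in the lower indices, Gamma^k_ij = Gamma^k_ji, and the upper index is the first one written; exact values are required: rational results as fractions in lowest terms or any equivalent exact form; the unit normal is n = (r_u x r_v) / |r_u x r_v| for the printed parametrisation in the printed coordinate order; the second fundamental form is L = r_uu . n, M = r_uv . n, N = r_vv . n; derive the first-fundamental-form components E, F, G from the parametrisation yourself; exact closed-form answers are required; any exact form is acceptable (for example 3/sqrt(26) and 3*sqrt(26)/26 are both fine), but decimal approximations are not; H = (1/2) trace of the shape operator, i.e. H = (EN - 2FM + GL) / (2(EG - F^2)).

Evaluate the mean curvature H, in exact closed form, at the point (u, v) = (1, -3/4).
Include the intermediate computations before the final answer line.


f = 5/2, f' = 1, f'' = 1, h' = 1, h'' = 0
E = 2, F = 0, G = 25/4; answer radicand W^2 = 2
unnormalised second-form numerators: l = -1, m = 0, n = 5/2; L = l/sqrt(2), and similarly M = m/sqrt(W^2), N = n/sqrt(W^2)
H = (E*n - 2*F*m + G*l) / (2*(EG - F^2)*sqrt(W^2)); E*n - 2*F*m + G*l = -5/4, EG - F^2 = 25/2, so H = (-1/20)/sqrt(2)

Answer: H = -sqrt(2)/40


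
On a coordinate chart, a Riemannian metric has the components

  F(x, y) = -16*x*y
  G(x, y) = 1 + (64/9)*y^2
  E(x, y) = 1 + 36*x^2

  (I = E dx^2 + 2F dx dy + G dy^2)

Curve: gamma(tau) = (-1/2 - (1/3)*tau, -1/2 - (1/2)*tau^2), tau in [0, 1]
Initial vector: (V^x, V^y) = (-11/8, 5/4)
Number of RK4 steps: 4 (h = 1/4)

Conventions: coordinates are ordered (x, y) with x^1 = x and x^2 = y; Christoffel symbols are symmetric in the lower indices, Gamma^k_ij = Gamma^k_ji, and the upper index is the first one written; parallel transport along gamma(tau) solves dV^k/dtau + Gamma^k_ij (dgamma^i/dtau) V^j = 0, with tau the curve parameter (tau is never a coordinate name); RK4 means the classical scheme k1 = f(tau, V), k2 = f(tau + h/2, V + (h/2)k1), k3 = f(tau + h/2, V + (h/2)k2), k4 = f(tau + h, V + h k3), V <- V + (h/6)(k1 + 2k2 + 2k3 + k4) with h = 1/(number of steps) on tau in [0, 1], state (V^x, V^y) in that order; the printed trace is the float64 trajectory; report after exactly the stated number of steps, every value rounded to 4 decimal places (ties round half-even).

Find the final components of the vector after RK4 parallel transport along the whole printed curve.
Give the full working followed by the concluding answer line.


gamma'(tau) = (-1/3, -tau); f(tau, V)^k = -Gamma^k_ij(gamma(tau)) gamma'^i(tau) V^j; h = 1/4; intermediate values shown to 6 dp
curve data and Christoffel symbols at the stage parameters:
  tau = 0.000000: gamma = (-0.500000, -0.500000), gamma' = (-0.333333, 0.000000); Gamma_xxx = -1.528302, Gamma_xxy = 0.000000, Gamma_xyy = 0.679245, Gamma_yxx = 0.679245, Gamma_yxy = 0.000000, Gamma_yyy = -0.301887
  tau = 0.125000: gamma = (-0.541667, -0.507812), gamma' = (-0.333333, -0.125000); Gamma_xxx = -1.455629, Gamma_xxy = 0.000000, Gamma_xyy = 0.646946, Gamma_yxx = 0.606512, Gamma_yxy = 0.000000, Gamma_yyy = -0.269561
  tau = 0.250000: gamma = (-0.583333, -0.531250), gamma' = (-0.333333, -0.250000); Gamma_xxx = -1.376422, Gamma_xxy = 0.000000, Gamma_xyy = 0.611743, Gamma_yxx = 0.557123, Gamma_yxy = 0.000000, Gamma_yyy = -0.247610
  tau = 0.375000: gamma = (-0.625000, -0.570312), gamma' = (-0.333333, -0.375000); Gamma_xxx = -1.294932, Gamma_xxy = 0.000000, Gamma_xyy = 0.575525, Gamma_yxx = 0.525167, Gamma_yxy = 0.000000, Gamma_yyy = -0.233407
  tau = 0.500000: gamma = (-0.666667, -0.625000), gamma' = (-0.333333, -0.500000); Gamma_xxx = -1.213483, Gamma_xxy = 0.000000, Gamma_xyy = 0.539326, Gamma_yxx = 0.505618, Gamma_yxy = 0.000000, Gamma_yyy = -0.224719
  tau = 0.625000: gamma = (-0.708333, -0.695312), gamma' = (-0.333333, -0.625000); Gamma_xxx = -1.133311, Gamma_xxy = 0.000000, Gamma_xyy = 0.503694, Gamma_yxx = 0.494435, Gamma_yxy = 0.000000, Gamma_yyy = -0.219749
  tau = 0.750000: gamma = (-0.750000, -0.781250), gamma' = (-0.333333, -0.750000); Gamma_xxx = -1.055088, Gamma_xxy = 0.000000, Gamma_xyy = 0.468928, Gamma_yxx = 0.488467, Gamma_yxy = 0.000000, Gamma_yyy = -0.217096
  tau = 0.875000: gamma = (-0.791667, -0.882812), gamma' = (-0.333333, -0.875000); Gamma_xxx = -0.979227, Gamma_xxy = 0.000000, Gamma_xyy = 0.435212, Gamma_yxx = 0.485318, Gamma_yxy = 0.000000, Gamma_yyy = -0.215697
  tau = 1.000000: gamma = (-0.833333, -1.000000), gamma' = (-0.333333, -1.000000); Gamma_xxx = -0.906040, Gamma_xxy = 0.000000, Gamma_xyy = 0.402685, Gamma_yxx = 0.483221, Gamma_yxy = 0.000000, Gamma_yyy = -0.214765
step 0: V^x = -1.3750, V^y = 1.2500
step 1: k1 = (0.700472, -0.311321), k2 = (0.722617, -0.301091), k3 = (0.721378, -0.300574), k4 = (0.727795, -0.294584); V <- V + (h/6)(k1 + 2k2 + 2k3 + k4): V^x = -1.1952, V^y = 1.1746
step 2: k1 = (0.727987, -0.294662), k2 = (0.722161, -0.292877), k3 = (0.722524, -0.293024), k4 = (0.707365, -0.294736); V <- V + (h/6)(k1 + 2k2 + 2k3 + k4): V^x = -1.0150, V^y = 1.1012
step 3: k1 = (0.707507, -0.294794), k2 = (0.685089, -0.298887), k3 = (0.685987, -0.299279), k4 = (0.657628, -0.304457); V <- V + (h/6)(k1 + 2k2 + 2k3 + k4): V^x = -0.8438, V^y = 1.0264
step 4: k1 = (0.657755, -0.304516), k2 = (0.624968, -0.309743), k3 = (0.626057, -0.310283), k4 = (0.589662, -0.314486); V <- V + (h/6)(k1 + 2k2 + 2k3 + k4): V^x = -0.6876, V^y = 0.9490

Answer: V^x = -0.6876, V^y = 0.9490


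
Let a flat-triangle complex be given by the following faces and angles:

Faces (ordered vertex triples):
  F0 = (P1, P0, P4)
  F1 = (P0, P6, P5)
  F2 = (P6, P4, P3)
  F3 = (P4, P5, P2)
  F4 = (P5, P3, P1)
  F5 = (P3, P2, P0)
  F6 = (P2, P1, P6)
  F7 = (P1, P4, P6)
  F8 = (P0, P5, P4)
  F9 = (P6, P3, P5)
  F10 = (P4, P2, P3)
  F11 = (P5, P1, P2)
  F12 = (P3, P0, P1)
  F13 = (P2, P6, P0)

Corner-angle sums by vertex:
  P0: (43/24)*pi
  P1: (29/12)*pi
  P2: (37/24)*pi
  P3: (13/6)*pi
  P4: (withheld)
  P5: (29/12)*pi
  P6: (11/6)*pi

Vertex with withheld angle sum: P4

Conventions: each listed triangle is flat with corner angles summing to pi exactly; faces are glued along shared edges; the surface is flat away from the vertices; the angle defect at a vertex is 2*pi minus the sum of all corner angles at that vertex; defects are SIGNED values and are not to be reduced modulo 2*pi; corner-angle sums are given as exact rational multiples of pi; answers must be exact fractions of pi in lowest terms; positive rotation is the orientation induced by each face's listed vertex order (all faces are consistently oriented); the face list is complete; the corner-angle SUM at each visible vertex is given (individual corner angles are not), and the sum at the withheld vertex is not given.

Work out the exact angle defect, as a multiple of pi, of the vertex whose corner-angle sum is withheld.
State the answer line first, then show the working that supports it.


Answer: defect(P4) = pi/6

V = 7, E = 21, F = 14; chi = V - E + F = 0
Gauss-Bonnet: total defect = 2*pi*chi = 0; visible defects sum to -pi/6


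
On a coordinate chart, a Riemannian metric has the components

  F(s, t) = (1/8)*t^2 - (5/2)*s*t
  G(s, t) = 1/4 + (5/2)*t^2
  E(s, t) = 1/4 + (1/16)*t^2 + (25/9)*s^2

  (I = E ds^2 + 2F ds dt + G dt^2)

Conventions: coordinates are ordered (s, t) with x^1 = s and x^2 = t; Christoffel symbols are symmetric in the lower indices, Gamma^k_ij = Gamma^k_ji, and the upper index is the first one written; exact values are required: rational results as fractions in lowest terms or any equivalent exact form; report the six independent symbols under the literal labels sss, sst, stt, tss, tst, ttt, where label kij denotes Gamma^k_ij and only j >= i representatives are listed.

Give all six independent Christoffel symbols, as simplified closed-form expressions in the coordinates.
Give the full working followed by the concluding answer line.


E = 1/4 + (1/16)*t^2 + (25/9)*s^2; F = (1/8)*t^2 - (5/2)*s*t; G = 1/4 + (5/2)*t^2
Gamma^k_ij = (1/2) g^{kl} (d_i g_jl + d_j g_il - d_l g_ij), with g^inv = (1/(EG-F^2)) [[G, -F], [-F, E]]
first partials: E_s = (50/9)*s, E_t = (1/8)*t, F_s = -(5/2)*t, F_t = (1/4)*t - (5/2)*s, G_s = 0, G_t = 5*t
D = EG - F^2 = 1/16 + (41/64)*t^2 + (25/36)*s^2 + (9/64)*t^4 + (5/8)*s*t^3 + (25/36)*s^2*t^2
expanded: Gamma^s_ss = (G E_s - 2F F_s + F E_t)/(2D), Gamma^s_st = (G E_t - F G_s)/(2D), Gamma^s_tt = (2G F_t - G G_s - F G_t)/(2D), Gamma^t_ss = (2E F_s - E E_t - F E_s)/(2D), Gamma^t_st = (E G_s - F E_t)/(2D), Gamma^t_tt = (E G_t - 2F F_t + F G_s)/(2D); substitute and cancel common factors

Answer: Gamma_sss = (620*s*t^2 + 800*s + 369*t^3)/(800*s^2*t^2 + 800*s^2 + 720*s*t^3 + 162*t^4 + 738*t^2 + 72), Gamma_sst = (90*t^3 + 9*t)/(400*s^2*t^2 + 400*s^2 + 360*s*t^3 + 81*t^4 + 369*t^2 + 36), Gamma_stt = (-360*s + 180*t^3 + 36*t)/(400*s^2*t^2 + 400*s^2 + 360*s*t^3 + 81*t^4 + 369*t^2 + 36), Gamma_tss = (-400*s^2*t - 800*s*t^2 - 369*t^3 - 1476*t)/(1600*s^2*t^2 + 1600*s^2 + 1440*s*t^3 + 324*t^4 + 1476*t^2 + 144), Gamma_tst = (180*s*t^2 - 9*t^3)/(800*s^2*t^2 + 800*s^2 + 720*s*t^3 + 162*t^4 + 738*t^2 + 72), Gamma_ttt = (400*s^2*t + 540*s*t^2 + 72*t^3 + 360*t)/(400*s^2*t^2 + 400*s^2 + 360*s*t^3 + 81*t^4 + 369*t^2 + 36)


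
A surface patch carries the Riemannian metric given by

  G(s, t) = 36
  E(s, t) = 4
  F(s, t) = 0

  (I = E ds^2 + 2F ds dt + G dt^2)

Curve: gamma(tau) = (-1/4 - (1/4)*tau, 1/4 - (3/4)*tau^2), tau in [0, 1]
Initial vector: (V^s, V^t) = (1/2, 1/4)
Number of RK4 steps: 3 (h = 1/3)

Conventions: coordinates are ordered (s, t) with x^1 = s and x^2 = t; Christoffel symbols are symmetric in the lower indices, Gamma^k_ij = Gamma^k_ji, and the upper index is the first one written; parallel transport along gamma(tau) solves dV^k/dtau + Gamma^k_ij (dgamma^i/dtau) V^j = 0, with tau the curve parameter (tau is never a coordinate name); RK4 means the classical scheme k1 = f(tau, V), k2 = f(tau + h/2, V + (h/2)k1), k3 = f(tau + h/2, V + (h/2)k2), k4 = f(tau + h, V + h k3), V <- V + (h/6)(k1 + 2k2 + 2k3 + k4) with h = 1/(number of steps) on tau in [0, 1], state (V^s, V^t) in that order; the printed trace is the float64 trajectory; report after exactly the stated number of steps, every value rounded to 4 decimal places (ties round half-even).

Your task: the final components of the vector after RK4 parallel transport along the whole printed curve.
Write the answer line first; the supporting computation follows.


Answer: V^s = 0.5000, V^t = 0.2500

gamma'(tau) = (-1/4, -(3/2)*tau); f(tau, V)^k = -Gamma^k_ij(gamma(tau)) gamma'^i(tau) V^j; h = 1/3; intermediate values shown to 6 dp
curve data and Christoffel symbols at the stage parameters:
  tau = 0.000000: gamma = (-0.250000, 0.250000), gamma' = (-0.250000, 0.000000); Gamma_sss = 0.000000, Gamma_sst = 0.000000, Gamma_stt = 0.000000, Gamma_tss = 0.000000, Gamma_tst = 0.000000, Gamma_ttt = 0.000000
  tau = 0.166667: gamma = (-0.291667, 0.229167), gamma' = (-0.250000, -0.250000); Gamma_sss = 0.000000, Gamma_sst = 0.000000, Gamma_stt = 0.000000, Gamma_tss = 0.000000, Gamma_tst = 0.000000, Gamma_ttt = 0.000000
  tau = 0.333333: gamma = (-0.333333, 0.166667), gamma' = (-0.250000, -0.500000); Gamma_sss = 0.000000, Gamma_sst = 0.000000, Gamma_stt = 0.000000, Gamma_tss = 0.000000, Gamma_tst = 0.000000, Gamma_ttt = 0.000000
  tau = 0.500000: gamma = (-0.375000, 0.062500), gamma' = (-0.250000, -0.750000); Gamma_sss = 0.000000, Gamma_sst = 0.000000, Gamma_stt = 0.000000, Gamma_tss = 0.000000, Gamma_tst = 0.000000, Gamma_ttt = 0.000000
  tau = 0.666667: gamma = (-0.416667, -0.083333), gamma' = (-0.250000, -1.000000); Gamma_sss = 0.000000, Gamma_sst = 0.000000, Gamma_stt = 0.000000, Gamma_tss = 0.000000, Gamma_tst = 0.000000, Gamma_ttt = 0.000000
  tau = 0.833333: gamma = (-0.458333, -0.270833), gamma' = (-0.250000, -1.250000); Gamma_sss = 0.000000, Gamma_sst = 0.000000, Gamma_stt = 0.000000, Gamma_tss = 0.000000, Gamma_tst = 0.000000, Gamma_ttt = 0.000000
  tau = 1.000000: gamma = (-0.500000, -0.500000), gamma' = (-0.250000, -1.500000); Gamma_sss = 0.000000, Gamma_sst = 0.000000, Gamma_stt = 0.000000, Gamma_tss = 0.000000, Gamma_tst = 0.000000, Gamma_ttt = 0.000000
step 0: V^s = 0.5000, V^t = 0.2500
step 1: k1 = (0.000000, 0.000000), k2 = (0.000000, 0.000000), k3 = (0.000000, 0.000000), k4 = (0.000000, 0.000000); V <- V + (h/6)(k1 + 2k2 + 2k3 + k4): V^s = 0.5000, V^t = 0.2500
step 2: k1 = (0.000000, 0.000000), k2 = (0.000000, 0.000000), k3 = (0.000000, 0.000000), k4 = (0.000000, 0.000000); V <- V + (h/6)(k1 + 2k2 + 2k3 + k4): V^s = 0.5000, V^t = 0.2500
step 3: k1 = (0.000000, 0.000000), k2 = (0.000000, 0.000000), k3 = (0.000000, 0.000000), k4 = (0.000000, 0.000000); V <- V + (h/6)(k1 + 2k2 + 2k3 + k4): V^s = 0.5000, V^t = 0.2500


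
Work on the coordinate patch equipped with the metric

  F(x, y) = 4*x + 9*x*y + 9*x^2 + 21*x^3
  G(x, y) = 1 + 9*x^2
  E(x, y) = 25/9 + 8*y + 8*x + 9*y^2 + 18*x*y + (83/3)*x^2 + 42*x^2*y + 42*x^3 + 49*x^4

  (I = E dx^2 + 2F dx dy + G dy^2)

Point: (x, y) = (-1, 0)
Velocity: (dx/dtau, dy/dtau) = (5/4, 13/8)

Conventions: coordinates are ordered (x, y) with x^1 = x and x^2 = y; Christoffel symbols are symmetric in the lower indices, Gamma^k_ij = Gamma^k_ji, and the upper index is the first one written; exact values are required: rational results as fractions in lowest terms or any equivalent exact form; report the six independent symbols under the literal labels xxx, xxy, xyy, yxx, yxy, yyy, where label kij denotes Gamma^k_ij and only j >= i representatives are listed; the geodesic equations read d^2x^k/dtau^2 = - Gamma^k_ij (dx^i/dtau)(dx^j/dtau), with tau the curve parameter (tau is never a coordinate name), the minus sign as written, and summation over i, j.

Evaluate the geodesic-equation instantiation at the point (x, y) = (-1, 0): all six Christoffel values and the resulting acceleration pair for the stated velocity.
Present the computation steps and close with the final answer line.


E = 265/9, F = -16, G = 10 at the point
E_x = -352/3, E_y = 32, F_x = 49, F_y = -9, G_x = -18, G_y = 0
EG - F^2 = 346/9;  g^inv = (9/346) * [[10, 16], [16, 265/9]]
first-kind symbols [ij,l] = (1/2)(d_i g_jl + d_j g_il - d_l g_ij): [xx,x] = E_x/2 = -176/3, [xx,y] = F_x - E_y/2 = 33, [xy,x] = E_y/2 = 16, [xy,y] = G_x/2 = -9, [yy,x] = F_y - G_x/2 = 0, [yy,y] = G_y/2 = 0
Gamma^x_ij = (G*[ij,x] - F*[ij,y])/(EG - F^2), Gamma^y_ij = (E*[ij,y] - F*[ij,x])/(EG - F^2)
Gamma_xxx = -264/173, Gamma_xxy = 72/173, Gamma_xyy = 0, Gamma_yxx = 297/346, Gamma_yxy = -81/346, Gamma_yyy = 0
d^2x/dtau^2 = -(Gamma_xxx*(5/4)^2 + 2*Gamma_xxy*(5/4)*(13/8) + Gamma_xyy*(13/8)^2) = 120/173
d^2y/dtau^2 = -(Gamma_yxx*(5/4)^2 + 2*Gamma_yxy*(5/4)*(13/8) + Gamma_yyy*(13/8)^2) = -135/346

Answer: Gamma_xxx = -264/173, Gamma_xxy = 72/173, Gamma_xyy = 0, Gamma_yxx = 297/346, Gamma_yxy = -81/346, Gamma_yyy = 0; accelerations (d^2x/dtau^2, d^2y/dtau^2) = (120/173, -135/346)


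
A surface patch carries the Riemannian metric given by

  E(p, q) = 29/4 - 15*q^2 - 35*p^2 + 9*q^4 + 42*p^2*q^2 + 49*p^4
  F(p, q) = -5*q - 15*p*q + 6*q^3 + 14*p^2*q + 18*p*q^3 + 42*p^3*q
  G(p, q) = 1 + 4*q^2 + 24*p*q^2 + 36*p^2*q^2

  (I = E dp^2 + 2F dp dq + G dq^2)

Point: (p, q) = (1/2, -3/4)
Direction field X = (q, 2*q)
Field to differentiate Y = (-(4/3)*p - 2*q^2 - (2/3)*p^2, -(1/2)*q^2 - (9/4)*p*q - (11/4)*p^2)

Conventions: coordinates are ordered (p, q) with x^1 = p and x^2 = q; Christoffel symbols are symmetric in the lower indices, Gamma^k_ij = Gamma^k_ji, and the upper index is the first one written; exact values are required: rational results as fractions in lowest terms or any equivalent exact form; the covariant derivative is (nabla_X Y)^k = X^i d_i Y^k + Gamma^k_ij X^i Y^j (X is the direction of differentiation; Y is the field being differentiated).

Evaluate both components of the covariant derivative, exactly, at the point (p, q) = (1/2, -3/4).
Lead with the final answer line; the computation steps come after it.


Answer: (nabla_X Y)^p = -51297/16324, (nabla_X Y)^q = 503847/261184

E = 481/256, F = -225/64, G = 241/16 at the point
E_p = 105/8, E_q = -135/16, F_p = -975/32, F_q = 345/16, G_p = 135/4, G_q = -75/2
EG - F^2 = 4081/256;  g^inv = (256/4081) * [[241/16, 225/64], [225/64, 481/256]]
first-kind symbols [ij,l] = (1/2)(d_i g_jl + d_j g_il - d_l g_ij): [pp,p] = E_p/2 = 105/16, [pp,q] = F_p - E_q/2 = -105/4, [pq,p] = E_q/2 = -135/32, [pq,q] = G_p/2 = 135/8, [qq,p] = F_q - G_p/2 = 75/16, [qq,q] = G_q/2 = -75/4
Gamma^p_ij = (G*[ij,p] - F*[ij,q])/(EG - F^2), Gamma^q_ij = (E*[ij,q] - F*[ij,p])/(EG - F^2)
Gamma_ppp = 240/583, Gamma_ppq = -1080/4081, Gamma_pqq = 1200/4081, Gamma_qpp = -960/583, Gamma_qpq = 4320/4081, Gamma_qqq = -4800/4081
X = (-3/4, -3/2), Y = (-47/24, -1/8) at the point


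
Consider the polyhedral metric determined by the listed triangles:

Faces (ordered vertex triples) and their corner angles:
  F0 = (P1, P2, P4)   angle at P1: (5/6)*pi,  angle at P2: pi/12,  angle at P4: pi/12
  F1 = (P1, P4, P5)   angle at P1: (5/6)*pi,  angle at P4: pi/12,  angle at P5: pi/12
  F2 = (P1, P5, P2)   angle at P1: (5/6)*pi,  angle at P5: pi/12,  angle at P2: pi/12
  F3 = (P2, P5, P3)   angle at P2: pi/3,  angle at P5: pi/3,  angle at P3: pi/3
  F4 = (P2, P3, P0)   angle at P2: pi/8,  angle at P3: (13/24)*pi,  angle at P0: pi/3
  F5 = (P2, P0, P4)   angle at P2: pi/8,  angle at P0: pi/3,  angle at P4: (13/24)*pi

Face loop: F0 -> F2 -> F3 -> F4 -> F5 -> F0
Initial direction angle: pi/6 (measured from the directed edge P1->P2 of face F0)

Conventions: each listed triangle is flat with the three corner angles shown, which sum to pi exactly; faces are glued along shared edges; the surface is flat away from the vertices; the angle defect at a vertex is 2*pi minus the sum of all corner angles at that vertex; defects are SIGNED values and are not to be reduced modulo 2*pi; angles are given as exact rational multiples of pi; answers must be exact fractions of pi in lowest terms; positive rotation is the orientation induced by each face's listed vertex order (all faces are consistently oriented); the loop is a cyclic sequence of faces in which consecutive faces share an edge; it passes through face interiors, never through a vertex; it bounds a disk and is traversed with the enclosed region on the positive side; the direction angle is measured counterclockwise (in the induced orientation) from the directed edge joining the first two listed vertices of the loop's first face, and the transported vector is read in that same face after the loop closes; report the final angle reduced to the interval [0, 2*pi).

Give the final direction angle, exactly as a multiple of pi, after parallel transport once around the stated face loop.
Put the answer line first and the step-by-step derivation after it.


Answer: final direction angle = (17/12)*pi

enclosed vertex P2: corner angles sum to (3/4)*pi, defect = 2*pi - (3/4)*pi = (5/4)*pi
the final direction is the initial angle plus the enclosed defects, taken mod 2*pi in the induced orientation
final angle = pi/6 + (5/4)*pi = (17/12)*pi (mod 2*pi)


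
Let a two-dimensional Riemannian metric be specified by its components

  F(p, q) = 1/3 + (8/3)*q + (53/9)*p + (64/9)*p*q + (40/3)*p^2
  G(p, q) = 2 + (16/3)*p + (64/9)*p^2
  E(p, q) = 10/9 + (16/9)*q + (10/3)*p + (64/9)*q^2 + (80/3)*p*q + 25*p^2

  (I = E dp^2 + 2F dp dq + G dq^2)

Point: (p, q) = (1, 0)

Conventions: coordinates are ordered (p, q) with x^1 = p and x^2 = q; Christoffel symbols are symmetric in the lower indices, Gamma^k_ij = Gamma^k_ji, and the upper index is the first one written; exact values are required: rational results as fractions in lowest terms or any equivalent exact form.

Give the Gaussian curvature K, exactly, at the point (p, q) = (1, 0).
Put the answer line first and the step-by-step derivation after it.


Answer: K = -144/37249

E = 265/9, F = 176/9, G = 130/9, EG - F^2 = 386/9 at the point
E_p = 160/3, E_q = 256/9, F_p = 293/9, F_q = 88/9, G_p = 176/9, G_q = 0
E_qq = 128/9, F_pq = 64/9, G_pp = 128/9
Brioschi: K = (det M1 - det M2) / (EG - F^2)^2 with the standard first/second-derivative matrices M1, M2.
M1 = [[-E_qq/2 + F_pq - G_pp/2, E_p/2, F_p - E_q/2], [F_q - G_p/2, E, F], [G_q/2, F, G]] = [[-64/9, 80/3, 55/3], [0, 265/9, 176/9], [0, 176/9, 130/9]]; det M1 = -24704/81
M2 = [[0, E_q/2, G_p/2], [E_q/2, E, F], [G_p/2, F, G]] = [[0, 128/9, 88/9], [128/9, 265/9, 176/9], [88/9, 176/9, 130/9]]; det M2 = -24128/81
det M1 - det M2 = -64/9; K = -64/9 / (386/9)^2 = -144/37249


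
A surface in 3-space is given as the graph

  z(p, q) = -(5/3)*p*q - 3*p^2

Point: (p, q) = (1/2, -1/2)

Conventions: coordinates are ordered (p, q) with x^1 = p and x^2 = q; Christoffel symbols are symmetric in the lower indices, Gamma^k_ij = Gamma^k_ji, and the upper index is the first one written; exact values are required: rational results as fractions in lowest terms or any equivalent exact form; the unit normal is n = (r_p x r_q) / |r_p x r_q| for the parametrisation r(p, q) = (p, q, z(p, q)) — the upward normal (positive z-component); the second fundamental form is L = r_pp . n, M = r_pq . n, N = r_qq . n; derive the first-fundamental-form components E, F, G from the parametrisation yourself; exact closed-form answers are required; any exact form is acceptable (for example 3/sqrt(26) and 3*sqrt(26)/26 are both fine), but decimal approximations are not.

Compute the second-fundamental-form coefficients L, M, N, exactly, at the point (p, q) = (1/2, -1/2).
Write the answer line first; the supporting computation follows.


Answer: L = -18*sqrt(230)/115, M = -sqrt(230)/23, N = 0

z_p = -13/6, z_q = -5/6, z_pp = -6, z_pq = -5/3, z_qq = 0
E = 205/36, F = 65/36, G = 61/36; answer radicand W^2 = 115/18
unnormalised second-form numerators: l = -6, m = -5/3, n = 0; L = l/sqrt(115/18), and similarly M = m/sqrt(W^2), N = n/sqrt(W^2)


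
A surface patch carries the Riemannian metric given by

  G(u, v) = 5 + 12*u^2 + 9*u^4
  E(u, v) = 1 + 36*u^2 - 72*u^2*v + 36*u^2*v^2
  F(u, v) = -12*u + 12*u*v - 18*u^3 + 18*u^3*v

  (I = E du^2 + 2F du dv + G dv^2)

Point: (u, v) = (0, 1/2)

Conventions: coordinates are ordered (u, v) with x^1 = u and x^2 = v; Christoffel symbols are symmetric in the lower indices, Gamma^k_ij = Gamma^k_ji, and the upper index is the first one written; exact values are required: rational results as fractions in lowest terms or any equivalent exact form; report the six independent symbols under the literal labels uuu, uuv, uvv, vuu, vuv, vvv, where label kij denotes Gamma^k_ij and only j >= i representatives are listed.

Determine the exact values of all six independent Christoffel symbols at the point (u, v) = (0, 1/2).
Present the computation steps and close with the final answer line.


E = 1, F = 0, G = 5 at the point
E_u = 0, E_v = 0, F_u = -6, F_v = 0, G_u = 0, G_v = 0
EG - F^2 = 5;  g^inv = (1/5) * [[5, 0], [0, 1]]
first-kind symbols [ij,l] = (1/2)(d_i g_jl + d_j g_il - d_l g_ij): [uu,u] = E_u/2 = 0, [uu,v] = F_u - E_v/2 = -6, [uv,u] = E_v/2 = 0, [uv,v] = G_u/2 = 0, [vv,u] = F_v - G_u/2 = 0, [vv,v] = G_v/2 = 0
Gamma^u_ij = (G*[ij,u] - F*[ij,v])/(EG - F^2), Gamma^v_ij = (E*[ij,v] - F*[ij,u])/(EG - F^2)

Answer: Gamma_uuu = 0, Gamma_uuv = 0, Gamma_uvv = 0, Gamma_vuu = -6/5, Gamma_vuv = 0, Gamma_vvv = 0


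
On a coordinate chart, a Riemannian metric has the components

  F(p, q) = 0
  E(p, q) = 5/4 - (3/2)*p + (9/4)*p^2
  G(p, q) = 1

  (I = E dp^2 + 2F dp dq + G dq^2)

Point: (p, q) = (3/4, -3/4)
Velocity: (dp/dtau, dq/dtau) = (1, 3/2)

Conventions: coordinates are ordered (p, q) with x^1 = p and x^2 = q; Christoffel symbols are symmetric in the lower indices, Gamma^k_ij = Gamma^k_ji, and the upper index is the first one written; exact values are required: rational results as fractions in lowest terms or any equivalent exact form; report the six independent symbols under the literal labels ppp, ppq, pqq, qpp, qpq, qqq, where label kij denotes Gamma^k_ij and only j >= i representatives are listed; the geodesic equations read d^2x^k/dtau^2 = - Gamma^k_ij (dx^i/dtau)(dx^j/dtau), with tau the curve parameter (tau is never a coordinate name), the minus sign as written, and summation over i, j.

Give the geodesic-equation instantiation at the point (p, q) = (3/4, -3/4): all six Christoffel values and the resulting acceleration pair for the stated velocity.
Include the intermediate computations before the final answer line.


E = 89/64, F = 0, G = 1 at the point
E_p = 15/8, E_q = 0, F_p = 0, F_q = 0, G_p = 0, G_q = 0
EG - F^2 = 89/64;  g^inv = (64/89) * [[1, 0], [0, 89/64]]
first-kind symbols [ij,l] = (1/2)(d_i g_jl + d_j g_il - d_l g_ij): [pp,p] = E_p/2 = 15/16, [pp,q] = F_p - E_q/2 = 0, [pq,p] = E_q/2 = 0, [pq,q] = G_p/2 = 0, [qq,p] = F_q - G_p/2 = 0, [qq,q] = G_q/2 = 0
Gamma^p_ij = (G*[ij,p] - F*[ij,q])/(EG - F^2), Gamma^q_ij = (E*[ij,q] - F*[ij,p])/(EG - F^2)
Gamma_ppp = 60/89, Gamma_ppq = 0, Gamma_pqq = 0, Gamma_qpp = 0, Gamma_qpq = 0, Gamma_qqq = 0
d^2p/dtau^2 = -(Gamma_ppp*(1)^2 + 2*Gamma_ppq*(1)*(3/2) + Gamma_pqq*(3/2)^2) = -60/89
d^2q/dtau^2 = -(Gamma_qpp*(1)^2 + 2*Gamma_qpq*(1)*(3/2) + Gamma_qqq*(3/2)^2) = 0

Answer: Gamma_ppp = 60/89, Gamma_ppq = 0, Gamma_pqq = 0, Gamma_qpp = 0, Gamma_qpq = 0, Gamma_qqq = 0; accelerations (d^2p/dtau^2, d^2q/dtau^2) = (-60/89, 0)
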